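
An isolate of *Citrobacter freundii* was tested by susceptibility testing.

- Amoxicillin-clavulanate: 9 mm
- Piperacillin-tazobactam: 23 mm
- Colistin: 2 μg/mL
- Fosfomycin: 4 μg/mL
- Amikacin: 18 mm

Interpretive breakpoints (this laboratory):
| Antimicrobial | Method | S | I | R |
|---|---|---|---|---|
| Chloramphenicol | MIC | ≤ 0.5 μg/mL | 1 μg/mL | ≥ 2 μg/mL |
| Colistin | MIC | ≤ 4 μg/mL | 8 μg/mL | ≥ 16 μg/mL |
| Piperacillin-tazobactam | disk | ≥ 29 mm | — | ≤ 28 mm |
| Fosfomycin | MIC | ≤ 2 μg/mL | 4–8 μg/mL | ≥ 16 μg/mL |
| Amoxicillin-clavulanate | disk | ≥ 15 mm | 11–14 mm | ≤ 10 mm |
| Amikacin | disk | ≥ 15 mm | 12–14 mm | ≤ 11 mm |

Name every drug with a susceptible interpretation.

Amoxicillin-clavulanate: 9 mm is ≤ 10 mm → R
Piperacillin-tazobactam: 23 mm is ≤ 28 mm — Resistant
Colistin 2 μg/mL: ≤ 4 μg/mL — S
Fosfomycin 4 μg/mL: in 4–8 μg/mL → Intermediate
Amikacin: 18 mm is ≥ 15 mm → S

colistin, amikacin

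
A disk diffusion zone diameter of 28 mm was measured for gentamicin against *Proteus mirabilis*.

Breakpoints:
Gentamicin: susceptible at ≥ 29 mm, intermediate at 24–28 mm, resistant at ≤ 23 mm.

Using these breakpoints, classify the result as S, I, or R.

Gentamicin: 28 mm is in 24–28 mm ⇒ Intermediate

I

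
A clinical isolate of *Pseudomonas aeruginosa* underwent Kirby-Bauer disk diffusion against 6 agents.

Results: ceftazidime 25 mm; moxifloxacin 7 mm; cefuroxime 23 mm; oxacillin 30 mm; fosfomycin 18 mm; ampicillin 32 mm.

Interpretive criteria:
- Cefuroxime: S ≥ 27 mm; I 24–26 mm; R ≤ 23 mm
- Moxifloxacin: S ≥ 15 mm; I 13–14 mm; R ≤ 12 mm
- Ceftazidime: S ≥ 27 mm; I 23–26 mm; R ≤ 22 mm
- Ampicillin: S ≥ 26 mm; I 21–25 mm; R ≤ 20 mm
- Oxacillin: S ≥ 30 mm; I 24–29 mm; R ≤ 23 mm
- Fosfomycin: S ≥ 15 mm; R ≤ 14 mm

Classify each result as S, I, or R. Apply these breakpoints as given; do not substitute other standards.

I, R, R, S, S, S

Ceftazidime (25 mm) in 23–26 mm → I
Moxifloxacin (7 mm) ≤ 12 mm → Resistant
Cefuroxime 23 mm: ≤ 23 mm — resistant
Oxacillin (30 mm) ≥ 30 mm ⇒ S
Fosfomycin: 18 mm is ≥ 15 mm — susceptible
Ampicillin: 32 mm is ≥ 26 mm → S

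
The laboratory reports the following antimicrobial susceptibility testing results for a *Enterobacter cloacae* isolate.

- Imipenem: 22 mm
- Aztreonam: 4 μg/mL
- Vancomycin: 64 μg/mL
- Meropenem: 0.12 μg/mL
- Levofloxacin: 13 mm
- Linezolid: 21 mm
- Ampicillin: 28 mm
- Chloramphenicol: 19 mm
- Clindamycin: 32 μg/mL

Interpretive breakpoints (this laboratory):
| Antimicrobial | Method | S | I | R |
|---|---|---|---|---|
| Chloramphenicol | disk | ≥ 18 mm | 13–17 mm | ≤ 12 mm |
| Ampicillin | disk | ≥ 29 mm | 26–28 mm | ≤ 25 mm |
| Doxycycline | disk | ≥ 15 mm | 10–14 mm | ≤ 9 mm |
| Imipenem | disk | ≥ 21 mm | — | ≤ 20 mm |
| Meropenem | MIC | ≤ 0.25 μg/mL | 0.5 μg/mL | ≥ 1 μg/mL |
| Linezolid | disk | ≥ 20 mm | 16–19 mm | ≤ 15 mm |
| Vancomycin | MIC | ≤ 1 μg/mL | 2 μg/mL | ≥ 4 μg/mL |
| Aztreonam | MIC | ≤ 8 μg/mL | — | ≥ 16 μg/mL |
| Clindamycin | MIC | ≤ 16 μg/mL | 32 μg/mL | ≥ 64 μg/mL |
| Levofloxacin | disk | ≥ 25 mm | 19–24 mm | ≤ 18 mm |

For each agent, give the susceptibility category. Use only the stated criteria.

Imipenem 22 mm: ≥ 21 mm ⇒ Susceptible
Aztreonam: 4 μg/mL is ≤ 8 μg/mL ⇒ S
Vancomycin (64 μg/mL) ≥ 4 μg/mL — R
Meropenem: 0.12 μg/mL is ≤ 0.25 μg/mL — Susceptible
Levofloxacin: 13 mm is ≤ 18 mm ⇒ Resistant
Linezolid (21 mm) ≥ 20 mm — Susceptible
Ampicillin (28 mm) in 26–28 mm ⇒ Intermediate
Chloramphenicol (19 mm) ≥ 18 mm ⇒ susceptible
Clindamycin: 32 μg/mL is = 32 μg/mL ⇒ I

S, S, R, S, R, S, I, S, I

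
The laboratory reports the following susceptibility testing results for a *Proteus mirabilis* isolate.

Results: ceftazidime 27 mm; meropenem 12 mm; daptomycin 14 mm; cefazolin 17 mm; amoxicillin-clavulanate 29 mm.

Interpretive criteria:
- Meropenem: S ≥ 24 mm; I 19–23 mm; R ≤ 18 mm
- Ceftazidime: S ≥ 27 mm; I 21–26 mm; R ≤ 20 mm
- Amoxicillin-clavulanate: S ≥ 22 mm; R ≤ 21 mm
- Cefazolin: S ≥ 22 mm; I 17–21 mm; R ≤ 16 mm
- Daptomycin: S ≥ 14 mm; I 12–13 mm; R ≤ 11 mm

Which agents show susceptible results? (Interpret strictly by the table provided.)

Ceftazidime 27 mm: ≥ 27 mm ⇒ Susceptible
Meropenem: 12 mm is ≤ 18 mm ⇒ resistant
Daptomycin: 14 mm is ≥ 14 mm → S
Cefazolin: 17 mm is in 17–21 mm — I
Amoxicillin-clavulanate (29 mm) ≥ 22 mm ⇒ S

ceftazidime, daptomycin, amoxicillin-clavulanate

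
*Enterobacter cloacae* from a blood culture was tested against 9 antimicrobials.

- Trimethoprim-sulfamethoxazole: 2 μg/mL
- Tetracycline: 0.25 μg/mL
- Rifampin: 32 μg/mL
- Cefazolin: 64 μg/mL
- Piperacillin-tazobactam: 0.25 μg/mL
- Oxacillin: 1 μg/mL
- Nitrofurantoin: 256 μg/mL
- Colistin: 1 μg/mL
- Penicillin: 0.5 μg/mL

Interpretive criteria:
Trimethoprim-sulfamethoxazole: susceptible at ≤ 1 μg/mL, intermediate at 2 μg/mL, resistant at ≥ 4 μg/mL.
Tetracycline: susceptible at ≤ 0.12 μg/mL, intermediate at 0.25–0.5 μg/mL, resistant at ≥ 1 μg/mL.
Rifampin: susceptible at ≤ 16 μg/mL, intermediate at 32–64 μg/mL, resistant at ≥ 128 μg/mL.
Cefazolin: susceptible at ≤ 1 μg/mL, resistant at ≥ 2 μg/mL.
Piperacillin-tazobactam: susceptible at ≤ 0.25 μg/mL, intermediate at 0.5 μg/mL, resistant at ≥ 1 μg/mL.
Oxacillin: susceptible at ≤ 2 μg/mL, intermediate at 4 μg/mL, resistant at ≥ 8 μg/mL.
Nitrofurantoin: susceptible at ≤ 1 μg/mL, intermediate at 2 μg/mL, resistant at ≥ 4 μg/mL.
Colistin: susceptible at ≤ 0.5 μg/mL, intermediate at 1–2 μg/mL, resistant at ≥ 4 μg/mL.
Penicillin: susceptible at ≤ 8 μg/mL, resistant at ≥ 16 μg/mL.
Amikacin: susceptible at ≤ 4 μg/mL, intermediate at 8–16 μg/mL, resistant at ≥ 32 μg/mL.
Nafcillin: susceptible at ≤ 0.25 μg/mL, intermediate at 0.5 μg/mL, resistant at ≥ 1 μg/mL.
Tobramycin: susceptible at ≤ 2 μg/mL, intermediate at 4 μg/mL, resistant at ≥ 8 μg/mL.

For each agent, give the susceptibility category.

Trimethoprim-sulfamethoxazole: 2 μg/mL is = 2 μg/mL ⇒ Intermediate
Tetracycline: 0.25 μg/mL is in 0.25–0.5 μg/mL → intermediate
Rifampin: 32 μg/mL is in 32–64 μg/mL — I
Cefazolin (64 μg/mL) ≥ 2 μg/mL ⇒ Resistant
Piperacillin-tazobactam (0.25 μg/mL) ≤ 0.25 μg/mL — Susceptible
Oxacillin: 1 μg/mL is ≤ 2 μg/mL — S
Nitrofurantoin (256 μg/mL) ≥ 4 μg/mL — Resistant
Colistin 1 μg/mL: in 1–2 μg/mL ⇒ intermediate
Penicillin (0.5 μg/mL) ≤ 8 μg/mL → S

I, I, I, R, S, S, R, I, S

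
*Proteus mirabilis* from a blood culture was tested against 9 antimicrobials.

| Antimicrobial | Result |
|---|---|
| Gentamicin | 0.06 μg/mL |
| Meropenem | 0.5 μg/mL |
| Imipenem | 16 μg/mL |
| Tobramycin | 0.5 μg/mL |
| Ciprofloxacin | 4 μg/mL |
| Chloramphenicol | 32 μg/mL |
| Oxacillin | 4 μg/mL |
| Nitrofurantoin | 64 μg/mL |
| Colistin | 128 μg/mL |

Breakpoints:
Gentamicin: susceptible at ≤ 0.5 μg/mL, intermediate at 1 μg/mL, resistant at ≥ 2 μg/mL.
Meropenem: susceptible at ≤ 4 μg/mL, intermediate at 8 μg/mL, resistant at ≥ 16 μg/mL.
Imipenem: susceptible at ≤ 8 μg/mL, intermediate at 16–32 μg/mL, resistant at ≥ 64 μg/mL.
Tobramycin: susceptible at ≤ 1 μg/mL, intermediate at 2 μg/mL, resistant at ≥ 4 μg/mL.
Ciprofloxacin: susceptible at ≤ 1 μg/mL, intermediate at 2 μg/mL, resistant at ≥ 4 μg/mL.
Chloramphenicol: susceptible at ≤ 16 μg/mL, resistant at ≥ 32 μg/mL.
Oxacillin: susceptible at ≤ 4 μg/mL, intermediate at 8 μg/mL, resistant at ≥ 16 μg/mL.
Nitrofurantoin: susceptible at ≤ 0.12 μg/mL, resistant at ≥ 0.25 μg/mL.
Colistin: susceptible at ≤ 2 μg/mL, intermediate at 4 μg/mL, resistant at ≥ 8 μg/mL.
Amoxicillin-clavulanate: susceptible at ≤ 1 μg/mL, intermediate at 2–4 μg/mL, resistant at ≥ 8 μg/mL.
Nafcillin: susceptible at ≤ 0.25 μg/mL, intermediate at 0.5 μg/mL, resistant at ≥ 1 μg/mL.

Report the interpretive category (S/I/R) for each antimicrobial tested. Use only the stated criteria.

Gentamicin: 0.06 μg/mL is ≤ 0.5 μg/mL ⇒ Susceptible
Meropenem 0.5 μg/mL: ≤ 4 μg/mL ⇒ Susceptible
Imipenem 16 μg/mL: in 16–32 μg/mL → intermediate
Tobramycin: 0.5 μg/mL is ≤ 1 μg/mL → S
Ciprofloxacin: 4 μg/mL is ≥ 4 μg/mL → resistant
Chloramphenicol 32 μg/mL: ≥ 32 μg/mL → R
Oxacillin 4 μg/mL: ≤ 4 μg/mL — susceptible
Nitrofurantoin: 64 μg/mL is ≥ 0.25 μg/mL — R
Colistin: 128 μg/mL is ≥ 8 μg/mL — Resistant

S, S, I, S, R, R, S, R, R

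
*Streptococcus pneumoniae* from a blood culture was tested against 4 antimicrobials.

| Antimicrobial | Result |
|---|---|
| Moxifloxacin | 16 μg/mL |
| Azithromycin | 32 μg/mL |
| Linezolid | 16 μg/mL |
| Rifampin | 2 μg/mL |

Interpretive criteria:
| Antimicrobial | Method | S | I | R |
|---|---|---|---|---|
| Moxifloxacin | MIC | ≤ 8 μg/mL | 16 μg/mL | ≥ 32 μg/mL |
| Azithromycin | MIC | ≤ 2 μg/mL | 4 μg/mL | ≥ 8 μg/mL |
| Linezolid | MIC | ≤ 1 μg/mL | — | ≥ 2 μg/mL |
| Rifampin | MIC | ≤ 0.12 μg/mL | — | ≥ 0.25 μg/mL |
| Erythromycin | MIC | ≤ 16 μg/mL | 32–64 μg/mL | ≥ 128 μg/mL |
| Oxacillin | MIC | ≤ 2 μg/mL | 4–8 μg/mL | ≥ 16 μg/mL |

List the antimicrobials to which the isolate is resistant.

Moxifloxacin: 16 μg/mL is = 16 μg/mL — intermediate
Azithromycin 32 μg/mL: ≥ 8 μg/mL — Resistant
Linezolid (16 μg/mL) ≥ 2 μg/mL → Resistant
Rifampin: 2 μg/mL is ≥ 0.25 μg/mL → R

azithromycin, linezolid, rifampin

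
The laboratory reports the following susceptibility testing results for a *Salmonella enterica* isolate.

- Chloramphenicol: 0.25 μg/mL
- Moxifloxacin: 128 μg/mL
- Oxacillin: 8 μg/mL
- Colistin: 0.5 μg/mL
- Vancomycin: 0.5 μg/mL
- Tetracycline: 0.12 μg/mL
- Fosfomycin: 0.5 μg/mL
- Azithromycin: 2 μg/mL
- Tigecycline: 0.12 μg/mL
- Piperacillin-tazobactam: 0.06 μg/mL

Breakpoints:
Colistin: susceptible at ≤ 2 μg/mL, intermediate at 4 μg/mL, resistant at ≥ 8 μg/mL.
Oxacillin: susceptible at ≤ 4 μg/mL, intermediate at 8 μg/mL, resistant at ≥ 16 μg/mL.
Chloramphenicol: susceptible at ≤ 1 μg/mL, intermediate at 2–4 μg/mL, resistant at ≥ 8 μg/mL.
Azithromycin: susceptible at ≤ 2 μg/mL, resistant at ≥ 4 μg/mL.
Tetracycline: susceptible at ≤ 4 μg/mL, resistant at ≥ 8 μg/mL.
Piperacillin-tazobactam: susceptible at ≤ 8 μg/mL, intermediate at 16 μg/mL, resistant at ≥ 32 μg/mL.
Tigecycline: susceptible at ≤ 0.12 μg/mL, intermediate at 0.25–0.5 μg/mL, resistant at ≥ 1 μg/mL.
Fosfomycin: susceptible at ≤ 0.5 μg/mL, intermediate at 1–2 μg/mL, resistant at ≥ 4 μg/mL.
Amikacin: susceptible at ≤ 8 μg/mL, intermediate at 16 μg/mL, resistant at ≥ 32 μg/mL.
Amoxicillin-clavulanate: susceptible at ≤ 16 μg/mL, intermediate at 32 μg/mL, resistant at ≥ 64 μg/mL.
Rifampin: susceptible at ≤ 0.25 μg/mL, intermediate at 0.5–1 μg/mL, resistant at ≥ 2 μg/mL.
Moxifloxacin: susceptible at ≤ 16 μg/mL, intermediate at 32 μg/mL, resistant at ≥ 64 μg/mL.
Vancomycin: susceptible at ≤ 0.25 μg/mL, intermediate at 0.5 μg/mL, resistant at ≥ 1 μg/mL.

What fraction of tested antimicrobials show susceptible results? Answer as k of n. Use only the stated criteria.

Chloramphenicol 0.25 μg/mL: ≤ 1 μg/mL → Susceptible
Moxifloxacin: 128 μg/mL is ≥ 64 μg/mL ⇒ resistant
Oxacillin: 8 μg/mL is = 8 μg/mL — I
Colistin (0.5 μg/mL) ≤ 2 μg/mL — Susceptible
Vancomycin (0.5 μg/mL) = 0.5 μg/mL ⇒ I
Tetracycline: 0.12 μg/mL is ≤ 4 μg/mL — susceptible
Fosfomycin: 0.5 μg/mL is ≤ 0.5 μg/mL ⇒ S
Azithromycin: 2 μg/mL is ≤ 2 μg/mL → S
Tigecycline (0.12 μg/mL) ≤ 0.12 μg/mL → Susceptible
Piperacillin-tazobactam 0.06 μg/mL: ≤ 8 μg/mL — Susceptible
Susceptible: 7/10

7 of 10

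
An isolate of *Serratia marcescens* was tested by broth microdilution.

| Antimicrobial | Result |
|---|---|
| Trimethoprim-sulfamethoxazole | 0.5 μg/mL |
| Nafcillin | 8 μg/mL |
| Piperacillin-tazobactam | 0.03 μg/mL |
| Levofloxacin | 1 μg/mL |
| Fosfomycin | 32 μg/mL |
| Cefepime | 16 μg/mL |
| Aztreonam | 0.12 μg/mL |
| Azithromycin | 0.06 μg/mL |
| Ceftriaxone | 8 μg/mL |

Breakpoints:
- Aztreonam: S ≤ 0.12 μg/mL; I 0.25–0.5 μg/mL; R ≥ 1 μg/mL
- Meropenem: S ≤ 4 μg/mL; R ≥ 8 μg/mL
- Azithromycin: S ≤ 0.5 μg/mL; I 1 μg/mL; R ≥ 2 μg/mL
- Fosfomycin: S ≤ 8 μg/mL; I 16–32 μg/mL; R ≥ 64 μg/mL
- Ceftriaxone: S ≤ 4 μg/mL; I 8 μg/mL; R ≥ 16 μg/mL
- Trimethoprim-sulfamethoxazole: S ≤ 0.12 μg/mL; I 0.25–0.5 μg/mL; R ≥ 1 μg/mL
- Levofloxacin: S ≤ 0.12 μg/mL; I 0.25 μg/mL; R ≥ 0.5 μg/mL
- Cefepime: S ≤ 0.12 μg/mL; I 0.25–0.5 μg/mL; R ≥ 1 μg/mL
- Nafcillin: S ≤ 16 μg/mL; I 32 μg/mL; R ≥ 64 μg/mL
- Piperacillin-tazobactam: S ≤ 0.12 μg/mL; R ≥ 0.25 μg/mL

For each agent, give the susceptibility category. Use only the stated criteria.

Trimethoprim-sulfamethoxazole (0.5 μg/mL) in 0.25–0.5 μg/mL ⇒ I
Nafcillin: 8 μg/mL is ≤ 16 μg/mL — Susceptible
Piperacillin-tazobactam (0.03 μg/mL) ≤ 0.12 μg/mL — S
Levofloxacin (1 μg/mL) ≥ 0.5 μg/mL ⇒ resistant
Fosfomycin: 32 μg/mL is in 16–32 μg/mL ⇒ Intermediate
Cefepime: 16 μg/mL is ≥ 1 μg/mL — Resistant
Aztreonam: 0.12 μg/mL is ≤ 0.12 μg/mL — Susceptible
Azithromycin: 0.06 μg/mL is ≤ 0.5 μg/mL ⇒ Susceptible
Ceftriaxone 8 μg/mL: = 8 μg/mL ⇒ intermediate

I, S, S, R, I, R, S, S, I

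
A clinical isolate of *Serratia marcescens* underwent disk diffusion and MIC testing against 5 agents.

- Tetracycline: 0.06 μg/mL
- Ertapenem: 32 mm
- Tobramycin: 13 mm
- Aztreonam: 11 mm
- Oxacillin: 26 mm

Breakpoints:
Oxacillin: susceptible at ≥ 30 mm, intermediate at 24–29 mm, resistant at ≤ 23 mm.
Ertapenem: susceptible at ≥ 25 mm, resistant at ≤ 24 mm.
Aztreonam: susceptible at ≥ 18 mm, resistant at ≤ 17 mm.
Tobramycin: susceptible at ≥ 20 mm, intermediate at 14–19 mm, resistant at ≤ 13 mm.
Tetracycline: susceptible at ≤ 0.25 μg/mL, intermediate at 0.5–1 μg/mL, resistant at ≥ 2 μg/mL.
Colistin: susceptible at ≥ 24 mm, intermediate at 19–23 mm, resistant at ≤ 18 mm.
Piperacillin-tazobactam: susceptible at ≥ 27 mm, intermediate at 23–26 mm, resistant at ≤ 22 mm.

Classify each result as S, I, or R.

Tetracycline (0.06 μg/mL) ≤ 0.25 μg/mL ⇒ Susceptible
Ertapenem 32 mm: ≥ 25 mm ⇒ Susceptible
Tobramycin: 13 mm is ≤ 13 mm → R
Aztreonam 11 mm: ≤ 17 mm → R
Oxacillin 26 mm: in 24–29 mm — I

S, S, R, R, I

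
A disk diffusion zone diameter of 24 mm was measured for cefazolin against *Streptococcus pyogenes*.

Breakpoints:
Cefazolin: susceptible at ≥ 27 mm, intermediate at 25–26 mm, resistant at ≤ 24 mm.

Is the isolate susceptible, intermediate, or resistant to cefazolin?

Resistant

Cefazolin (24 mm) ≤ 24 mm → Resistant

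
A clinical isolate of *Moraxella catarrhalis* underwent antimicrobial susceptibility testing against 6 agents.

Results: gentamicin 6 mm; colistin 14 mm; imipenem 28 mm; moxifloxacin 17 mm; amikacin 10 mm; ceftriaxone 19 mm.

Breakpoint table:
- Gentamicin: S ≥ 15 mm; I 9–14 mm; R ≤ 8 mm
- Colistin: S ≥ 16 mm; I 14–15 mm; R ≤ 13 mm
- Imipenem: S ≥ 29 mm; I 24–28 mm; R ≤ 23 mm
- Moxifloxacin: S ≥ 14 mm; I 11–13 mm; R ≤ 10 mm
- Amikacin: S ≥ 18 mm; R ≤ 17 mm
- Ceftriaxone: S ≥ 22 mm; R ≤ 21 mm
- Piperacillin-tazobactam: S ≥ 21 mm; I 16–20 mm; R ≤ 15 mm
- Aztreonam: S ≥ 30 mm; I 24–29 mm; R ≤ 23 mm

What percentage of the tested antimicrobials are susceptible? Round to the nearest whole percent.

17%

Gentamicin 6 mm: ≤ 8 mm — R
Colistin 14 mm: in 14–15 mm — I
Imipenem (28 mm) in 24–28 mm — intermediate
Moxifloxacin 17 mm: ≥ 14 mm ⇒ Susceptible
Amikacin 10 mm: ≤ 17 mm → Resistant
Ceftriaxone (19 mm) ≤ 21 mm → Resistant
Susceptible: 1/6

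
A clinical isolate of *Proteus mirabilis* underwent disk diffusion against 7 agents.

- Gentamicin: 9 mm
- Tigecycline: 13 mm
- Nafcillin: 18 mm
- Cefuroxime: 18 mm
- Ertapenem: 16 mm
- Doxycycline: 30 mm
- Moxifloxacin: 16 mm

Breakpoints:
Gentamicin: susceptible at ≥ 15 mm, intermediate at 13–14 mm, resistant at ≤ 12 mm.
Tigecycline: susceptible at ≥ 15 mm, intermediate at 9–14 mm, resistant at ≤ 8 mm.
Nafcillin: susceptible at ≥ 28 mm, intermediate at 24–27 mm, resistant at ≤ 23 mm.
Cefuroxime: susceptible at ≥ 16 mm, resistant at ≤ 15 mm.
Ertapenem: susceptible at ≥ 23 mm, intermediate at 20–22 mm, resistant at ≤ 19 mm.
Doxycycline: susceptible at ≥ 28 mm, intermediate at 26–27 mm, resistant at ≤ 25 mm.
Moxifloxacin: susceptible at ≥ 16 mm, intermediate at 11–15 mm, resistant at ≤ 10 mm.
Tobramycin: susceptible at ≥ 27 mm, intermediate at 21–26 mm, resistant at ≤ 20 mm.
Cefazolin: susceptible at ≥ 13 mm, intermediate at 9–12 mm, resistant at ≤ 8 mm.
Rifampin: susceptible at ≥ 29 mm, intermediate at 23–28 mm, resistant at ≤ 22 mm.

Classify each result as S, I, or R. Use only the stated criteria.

Gentamicin: 9 mm is ≤ 12 mm ⇒ resistant
Tigecycline: 13 mm is in 9–14 mm ⇒ Intermediate
Nafcillin 18 mm: ≤ 23 mm — Resistant
Cefuroxime 18 mm: ≥ 16 mm ⇒ susceptible
Ertapenem: 16 mm is ≤ 19 mm ⇒ resistant
Doxycycline (30 mm) ≥ 28 mm → susceptible
Moxifloxacin: 16 mm is ≥ 16 mm → Susceptible

R, I, R, S, R, S, S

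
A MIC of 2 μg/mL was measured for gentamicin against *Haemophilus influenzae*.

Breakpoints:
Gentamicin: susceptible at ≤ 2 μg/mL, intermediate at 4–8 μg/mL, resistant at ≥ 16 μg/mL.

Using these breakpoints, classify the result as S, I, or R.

Gentamicin (2 μg/mL) ≤ 2 μg/mL ⇒ susceptible

Susceptible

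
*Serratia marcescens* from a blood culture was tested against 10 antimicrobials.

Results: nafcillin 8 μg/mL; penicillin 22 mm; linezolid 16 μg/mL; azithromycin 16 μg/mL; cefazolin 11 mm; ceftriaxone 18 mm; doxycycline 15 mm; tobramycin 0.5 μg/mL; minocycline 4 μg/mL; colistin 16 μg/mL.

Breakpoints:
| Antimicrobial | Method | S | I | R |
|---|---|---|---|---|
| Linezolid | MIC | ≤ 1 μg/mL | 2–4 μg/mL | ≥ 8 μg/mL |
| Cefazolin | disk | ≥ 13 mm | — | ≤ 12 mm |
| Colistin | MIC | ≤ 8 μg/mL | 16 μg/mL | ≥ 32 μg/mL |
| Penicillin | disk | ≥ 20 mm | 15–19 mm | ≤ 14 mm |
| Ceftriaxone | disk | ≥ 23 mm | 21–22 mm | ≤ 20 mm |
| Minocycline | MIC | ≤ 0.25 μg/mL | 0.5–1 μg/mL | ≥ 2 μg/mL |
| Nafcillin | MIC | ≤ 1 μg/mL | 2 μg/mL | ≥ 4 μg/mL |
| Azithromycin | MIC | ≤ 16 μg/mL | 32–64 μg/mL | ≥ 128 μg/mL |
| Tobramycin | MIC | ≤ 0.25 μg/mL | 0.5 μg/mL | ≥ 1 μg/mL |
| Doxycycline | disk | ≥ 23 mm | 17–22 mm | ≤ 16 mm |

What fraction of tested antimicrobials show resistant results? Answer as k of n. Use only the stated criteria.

Nafcillin (8 μg/mL) ≥ 4 μg/mL → Resistant
Penicillin 22 mm: ≥ 20 mm → S
Linezolid (16 μg/mL) ≥ 8 μg/mL → Resistant
Azithromycin (16 μg/mL) ≤ 16 μg/mL — susceptible
Cefazolin 11 mm: ≤ 12 mm → Resistant
Ceftriaxone (18 mm) ≤ 20 mm — R
Doxycycline: 15 mm is ≤ 16 mm ⇒ Resistant
Tobramycin 0.5 μg/mL: = 0.5 μg/mL ⇒ intermediate
Minocycline: 4 μg/mL is ≥ 2 μg/mL — resistant
Colistin (16 μg/mL) = 16 μg/mL — intermediate
Resistant: 6/10

6 of 10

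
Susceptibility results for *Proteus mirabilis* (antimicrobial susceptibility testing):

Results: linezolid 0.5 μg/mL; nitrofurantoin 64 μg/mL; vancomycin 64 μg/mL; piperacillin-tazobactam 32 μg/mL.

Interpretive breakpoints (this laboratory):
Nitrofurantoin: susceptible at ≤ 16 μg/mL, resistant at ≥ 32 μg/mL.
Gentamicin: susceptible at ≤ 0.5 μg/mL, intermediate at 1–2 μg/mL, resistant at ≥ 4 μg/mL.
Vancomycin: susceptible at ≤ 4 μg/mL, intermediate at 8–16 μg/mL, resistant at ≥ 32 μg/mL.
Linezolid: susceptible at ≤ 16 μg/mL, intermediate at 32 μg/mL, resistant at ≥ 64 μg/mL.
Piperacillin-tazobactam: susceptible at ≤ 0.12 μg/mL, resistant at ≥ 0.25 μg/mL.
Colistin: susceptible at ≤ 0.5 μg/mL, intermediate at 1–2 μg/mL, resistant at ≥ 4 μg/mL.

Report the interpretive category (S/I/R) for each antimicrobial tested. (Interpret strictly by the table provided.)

Linezolid (0.5 μg/mL) ≤ 16 μg/mL ⇒ Susceptible
Nitrofurantoin: 64 μg/mL is ≥ 32 μg/mL ⇒ Resistant
Vancomycin (64 μg/mL) ≥ 32 μg/mL ⇒ Resistant
Piperacillin-tazobactam: 32 μg/mL is ≥ 0.25 μg/mL → resistant

S, R, R, R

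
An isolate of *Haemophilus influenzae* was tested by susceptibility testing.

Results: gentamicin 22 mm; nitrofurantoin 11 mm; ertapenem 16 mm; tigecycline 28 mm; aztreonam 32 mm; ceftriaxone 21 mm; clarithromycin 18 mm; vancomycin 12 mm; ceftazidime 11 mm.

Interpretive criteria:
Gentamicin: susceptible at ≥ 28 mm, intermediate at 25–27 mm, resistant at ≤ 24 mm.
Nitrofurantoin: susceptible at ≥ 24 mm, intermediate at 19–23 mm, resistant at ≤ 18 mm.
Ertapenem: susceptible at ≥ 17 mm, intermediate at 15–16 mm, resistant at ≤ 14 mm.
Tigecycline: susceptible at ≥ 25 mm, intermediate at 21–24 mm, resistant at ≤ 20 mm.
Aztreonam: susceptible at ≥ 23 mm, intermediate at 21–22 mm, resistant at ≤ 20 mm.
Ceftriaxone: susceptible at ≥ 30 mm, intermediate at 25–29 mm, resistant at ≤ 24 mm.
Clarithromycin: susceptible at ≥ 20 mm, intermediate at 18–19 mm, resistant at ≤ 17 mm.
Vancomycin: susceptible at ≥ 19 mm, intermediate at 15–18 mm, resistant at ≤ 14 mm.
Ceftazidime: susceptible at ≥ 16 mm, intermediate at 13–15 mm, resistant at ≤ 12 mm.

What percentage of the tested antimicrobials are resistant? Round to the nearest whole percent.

56%

Gentamicin: 22 mm is ≤ 24 mm ⇒ Resistant
Nitrofurantoin: 11 mm is ≤ 18 mm — R
Ertapenem 16 mm: in 15–16 mm ⇒ intermediate
Tigecycline: 28 mm is ≥ 25 mm — susceptible
Aztreonam (32 mm) ≥ 23 mm → S
Ceftriaxone (21 mm) ≤ 24 mm → resistant
Clarithromycin: 18 mm is in 18–19 mm → intermediate
Vancomycin 12 mm: ≤ 14 mm — resistant
Ceftazidime (11 mm) ≤ 12 mm → resistant
Resistant: 5/9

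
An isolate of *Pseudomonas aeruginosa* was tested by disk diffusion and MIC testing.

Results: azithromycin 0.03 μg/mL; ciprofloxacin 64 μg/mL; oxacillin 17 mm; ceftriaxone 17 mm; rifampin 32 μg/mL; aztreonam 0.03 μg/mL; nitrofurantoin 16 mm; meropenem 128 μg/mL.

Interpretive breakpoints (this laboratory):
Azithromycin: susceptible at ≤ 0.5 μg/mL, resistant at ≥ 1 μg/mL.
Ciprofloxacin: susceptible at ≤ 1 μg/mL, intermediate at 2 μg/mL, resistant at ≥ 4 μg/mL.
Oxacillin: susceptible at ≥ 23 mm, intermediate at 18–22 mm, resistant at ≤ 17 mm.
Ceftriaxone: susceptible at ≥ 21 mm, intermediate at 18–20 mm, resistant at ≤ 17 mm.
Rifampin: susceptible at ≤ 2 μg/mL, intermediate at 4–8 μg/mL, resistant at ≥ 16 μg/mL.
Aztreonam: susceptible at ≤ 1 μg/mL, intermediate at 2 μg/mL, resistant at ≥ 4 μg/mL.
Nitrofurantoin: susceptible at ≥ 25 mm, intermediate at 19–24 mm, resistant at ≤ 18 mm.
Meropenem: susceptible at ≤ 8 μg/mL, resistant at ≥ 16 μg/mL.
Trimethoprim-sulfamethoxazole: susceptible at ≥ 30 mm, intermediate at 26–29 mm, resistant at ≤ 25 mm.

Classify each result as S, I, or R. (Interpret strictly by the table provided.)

S, R, R, R, R, S, R, R

Azithromycin (0.03 μg/mL) ≤ 0.5 μg/mL ⇒ S
Ciprofloxacin: 64 μg/mL is ≥ 4 μg/mL ⇒ R
Oxacillin: 17 mm is ≤ 17 mm ⇒ R
Ceftriaxone: 17 mm is ≤ 17 mm ⇒ R
Rifampin 32 μg/mL: ≥ 16 μg/mL → Resistant
Aztreonam 0.03 μg/mL: ≤ 1 μg/mL — Susceptible
Nitrofurantoin: 16 mm is ≤ 18 mm ⇒ R
Meropenem 128 μg/mL: ≥ 16 μg/mL ⇒ Resistant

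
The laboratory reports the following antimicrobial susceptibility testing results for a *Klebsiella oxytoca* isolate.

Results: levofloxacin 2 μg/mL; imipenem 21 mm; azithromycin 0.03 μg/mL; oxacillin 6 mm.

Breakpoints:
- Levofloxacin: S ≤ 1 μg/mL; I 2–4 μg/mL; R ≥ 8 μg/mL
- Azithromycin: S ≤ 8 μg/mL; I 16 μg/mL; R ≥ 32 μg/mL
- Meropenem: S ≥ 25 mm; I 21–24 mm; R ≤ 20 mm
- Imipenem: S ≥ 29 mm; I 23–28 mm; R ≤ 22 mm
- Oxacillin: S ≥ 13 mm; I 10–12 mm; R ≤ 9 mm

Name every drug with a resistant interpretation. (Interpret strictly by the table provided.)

Levofloxacin 2 μg/mL: in 2–4 μg/mL → Intermediate
Imipenem 21 mm: ≤ 22 mm — Resistant
Azithromycin 0.03 μg/mL: ≤ 8 μg/mL ⇒ susceptible
Oxacillin: 6 mm is ≤ 9 mm → resistant

imipenem, oxacillin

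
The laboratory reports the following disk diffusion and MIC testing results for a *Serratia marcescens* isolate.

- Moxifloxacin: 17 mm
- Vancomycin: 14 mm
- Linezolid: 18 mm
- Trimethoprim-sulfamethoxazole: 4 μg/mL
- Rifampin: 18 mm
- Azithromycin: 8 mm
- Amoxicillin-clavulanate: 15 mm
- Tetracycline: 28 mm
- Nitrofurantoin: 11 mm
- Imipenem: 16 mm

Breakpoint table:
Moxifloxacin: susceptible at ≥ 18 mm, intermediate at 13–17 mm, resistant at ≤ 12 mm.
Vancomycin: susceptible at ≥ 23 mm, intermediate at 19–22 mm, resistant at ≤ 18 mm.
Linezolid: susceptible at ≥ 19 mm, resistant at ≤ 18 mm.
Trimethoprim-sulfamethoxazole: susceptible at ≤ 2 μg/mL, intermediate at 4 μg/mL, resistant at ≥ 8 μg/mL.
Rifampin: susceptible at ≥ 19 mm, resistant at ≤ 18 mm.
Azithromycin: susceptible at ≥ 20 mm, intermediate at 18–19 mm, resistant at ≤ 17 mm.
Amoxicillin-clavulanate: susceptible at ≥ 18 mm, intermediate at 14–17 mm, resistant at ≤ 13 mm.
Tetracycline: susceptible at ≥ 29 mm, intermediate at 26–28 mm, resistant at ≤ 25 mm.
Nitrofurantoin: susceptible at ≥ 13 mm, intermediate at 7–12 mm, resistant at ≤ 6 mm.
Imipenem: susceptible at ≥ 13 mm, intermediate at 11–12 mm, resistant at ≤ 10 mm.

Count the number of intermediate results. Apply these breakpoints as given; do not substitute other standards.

5

Moxifloxacin: 17 mm is in 13–17 mm → intermediate
Vancomycin: 14 mm is ≤ 18 mm ⇒ Resistant
Linezolid 18 mm: ≤ 18 mm ⇒ resistant
Trimethoprim-sulfamethoxazole (4 μg/mL) = 4 μg/mL — I
Rifampin (18 mm) ≤ 18 mm — R
Azithromycin: 8 mm is ≤ 17 mm — Resistant
Amoxicillin-clavulanate 15 mm: in 14–17 mm ⇒ Intermediate
Tetracycline (28 mm) in 26–28 mm ⇒ Intermediate
Nitrofurantoin: 11 mm is in 7–12 mm — I
Imipenem (16 mm) ≥ 13 mm → susceptible
Intermediate: 5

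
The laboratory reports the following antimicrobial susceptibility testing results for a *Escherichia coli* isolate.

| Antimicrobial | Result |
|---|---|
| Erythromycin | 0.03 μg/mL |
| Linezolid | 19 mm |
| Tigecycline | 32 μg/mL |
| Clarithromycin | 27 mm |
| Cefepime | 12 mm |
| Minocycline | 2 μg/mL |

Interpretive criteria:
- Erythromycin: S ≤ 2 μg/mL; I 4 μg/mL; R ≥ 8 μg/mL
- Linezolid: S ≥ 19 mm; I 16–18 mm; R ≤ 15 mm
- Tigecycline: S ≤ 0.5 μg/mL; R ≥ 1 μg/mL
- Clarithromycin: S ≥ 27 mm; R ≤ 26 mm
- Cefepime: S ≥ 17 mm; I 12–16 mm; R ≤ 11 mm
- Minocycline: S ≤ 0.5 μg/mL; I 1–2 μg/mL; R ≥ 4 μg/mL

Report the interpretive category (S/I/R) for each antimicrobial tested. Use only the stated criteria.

Erythromycin 0.03 μg/mL: ≤ 2 μg/mL — Susceptible
Linezolid 19 mm: ≥ 19 mm — S
Tigecycline (32 μg/mL) ≥ 1 μg/mL — Resistant
Clarithromycin 27 mm: ≥ 27 mm → Susceptible
Cefepime: 12 mm is in 12–16 mm → Intermediate
Minocycline 2 μg/mL: in 1–2 μg/mL — intermediate

S, S, R, S, I, I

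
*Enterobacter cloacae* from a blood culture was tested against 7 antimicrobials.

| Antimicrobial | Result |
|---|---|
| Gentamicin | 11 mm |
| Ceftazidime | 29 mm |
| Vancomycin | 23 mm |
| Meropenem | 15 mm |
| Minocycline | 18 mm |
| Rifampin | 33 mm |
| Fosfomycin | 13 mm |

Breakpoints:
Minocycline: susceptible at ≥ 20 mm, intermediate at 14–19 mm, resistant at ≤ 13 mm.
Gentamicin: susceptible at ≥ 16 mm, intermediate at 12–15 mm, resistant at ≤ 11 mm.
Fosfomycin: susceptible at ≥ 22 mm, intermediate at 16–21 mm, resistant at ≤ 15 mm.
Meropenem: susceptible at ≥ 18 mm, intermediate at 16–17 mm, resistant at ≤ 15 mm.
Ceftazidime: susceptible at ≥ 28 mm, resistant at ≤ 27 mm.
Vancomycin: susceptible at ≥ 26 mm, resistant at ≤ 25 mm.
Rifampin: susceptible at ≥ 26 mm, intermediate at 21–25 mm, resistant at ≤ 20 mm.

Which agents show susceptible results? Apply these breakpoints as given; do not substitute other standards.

ceftazidime, rifampin

Gentamicin: 11 mm is ≤ 11 mm — R
Ceftazidime 29 mm: ≥ 28 mm — susceptible
Vancomycin 23 mm: ≤ 25 mm — R
Meropenem (15 mm) ≤ 15 mm ⇒ Resistant
Minocycline: 18 mm is in 14–19 mm — intermediate
Rifampin: 33 mm is ≥ 26 mm — S
Fosfomycin (13 mm) ≤ 15 mm — R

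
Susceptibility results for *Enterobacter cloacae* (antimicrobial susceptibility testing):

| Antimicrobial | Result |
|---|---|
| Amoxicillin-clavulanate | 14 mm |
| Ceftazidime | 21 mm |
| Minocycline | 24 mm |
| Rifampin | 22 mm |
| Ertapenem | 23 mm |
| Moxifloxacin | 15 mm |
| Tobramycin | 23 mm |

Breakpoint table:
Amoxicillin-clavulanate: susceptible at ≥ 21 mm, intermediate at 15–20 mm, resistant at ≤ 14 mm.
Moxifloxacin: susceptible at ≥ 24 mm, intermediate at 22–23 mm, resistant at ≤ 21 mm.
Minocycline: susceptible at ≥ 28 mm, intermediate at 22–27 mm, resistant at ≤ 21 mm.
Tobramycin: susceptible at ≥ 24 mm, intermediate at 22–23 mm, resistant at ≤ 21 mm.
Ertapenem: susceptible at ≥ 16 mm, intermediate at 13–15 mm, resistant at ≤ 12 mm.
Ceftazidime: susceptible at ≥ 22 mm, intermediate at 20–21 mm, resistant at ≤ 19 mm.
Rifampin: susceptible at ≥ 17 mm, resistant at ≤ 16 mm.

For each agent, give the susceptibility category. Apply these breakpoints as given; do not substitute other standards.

R, I, I, S, S, R, I

Amoxicillin-clavulanate: 14 mm is ≤ 14 mm ⇒ resistant
Ceftazidime: 21 mm is in 20–21 mm — intermediate
Minocycline: 24 mm is in 22–27 mm ⇒ I
Rifampin: 22 mm is ≥ 17 mm ⇒ susceptible
Ertapenem (23 mm) ≥ 16 mm ⇒ Susceptible
Moxifloxacin (15 mm) ≤ 21 mm ⇒ Resistant
Tobramycin: 23 mm is in 22–23 mm ⇒ intermediate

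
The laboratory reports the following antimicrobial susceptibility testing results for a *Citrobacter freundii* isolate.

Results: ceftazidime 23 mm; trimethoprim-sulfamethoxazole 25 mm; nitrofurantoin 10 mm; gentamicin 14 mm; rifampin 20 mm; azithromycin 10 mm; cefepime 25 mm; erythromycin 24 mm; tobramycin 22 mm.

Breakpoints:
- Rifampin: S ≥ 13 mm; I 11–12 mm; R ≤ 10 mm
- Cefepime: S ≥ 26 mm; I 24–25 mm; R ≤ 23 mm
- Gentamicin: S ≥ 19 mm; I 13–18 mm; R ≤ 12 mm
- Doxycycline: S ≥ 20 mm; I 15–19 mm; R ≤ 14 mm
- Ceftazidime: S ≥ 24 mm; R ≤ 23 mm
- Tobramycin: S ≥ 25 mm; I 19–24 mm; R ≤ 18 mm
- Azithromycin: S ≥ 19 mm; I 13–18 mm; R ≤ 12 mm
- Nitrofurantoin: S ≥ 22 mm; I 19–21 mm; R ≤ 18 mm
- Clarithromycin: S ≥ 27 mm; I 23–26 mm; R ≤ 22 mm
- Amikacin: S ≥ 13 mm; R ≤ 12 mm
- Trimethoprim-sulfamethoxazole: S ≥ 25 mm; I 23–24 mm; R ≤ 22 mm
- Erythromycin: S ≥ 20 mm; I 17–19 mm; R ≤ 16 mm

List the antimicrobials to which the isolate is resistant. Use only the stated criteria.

Ceftazidime 23 mm: ≤ 23 mm → R
Trimethoprim-sulfamethoxazole: 25 mm is ≥ 25 mm ⇒ susceptible
Nitrofurantoin: 10 mm is ≤ 18 mm ⇒ Resistant
Gentamicin: 14 mm is in 13–18 mm — Intermediate
Rifampin 20 mm: ≥ 13 mm → Susceptible
Azithromycin: 10 mm is ≤ 12 mm → R
Cefepime (25 mm) in 24–25 mm — I
Erythromycin: 24 mm is ≥ 20 mm ⇒ Susceptible
Tobramycin 22 mm: in 19–24 mm — Intermediate

ceftazidime, nitrofurantoin, azithromycin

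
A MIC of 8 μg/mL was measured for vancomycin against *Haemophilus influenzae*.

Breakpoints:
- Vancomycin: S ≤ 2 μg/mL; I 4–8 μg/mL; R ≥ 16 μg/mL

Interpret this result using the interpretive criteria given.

Vancomycin 8 μg/mL: in 4–8 μg/mL ⇒ intermediate

I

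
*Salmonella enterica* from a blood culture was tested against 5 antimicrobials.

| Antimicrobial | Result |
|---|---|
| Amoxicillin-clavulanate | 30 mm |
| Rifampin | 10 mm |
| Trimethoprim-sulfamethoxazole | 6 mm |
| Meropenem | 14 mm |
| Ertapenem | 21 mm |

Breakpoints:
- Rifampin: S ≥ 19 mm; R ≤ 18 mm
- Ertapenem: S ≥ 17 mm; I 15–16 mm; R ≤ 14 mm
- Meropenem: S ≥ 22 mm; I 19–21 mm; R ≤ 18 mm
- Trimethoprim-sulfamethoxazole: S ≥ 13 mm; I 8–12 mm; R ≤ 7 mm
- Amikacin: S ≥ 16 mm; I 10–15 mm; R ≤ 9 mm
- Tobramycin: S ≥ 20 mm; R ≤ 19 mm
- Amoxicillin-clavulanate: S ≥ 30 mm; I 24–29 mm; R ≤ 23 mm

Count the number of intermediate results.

0

Amoxicillin-clavulanate: 30 mm is ≥ 30 mm → susceptible
Rifampin: 10 mm is ≤ 18 mm → resistant
Trimethoprim-sulfamethoxazole: 6 mm is ≤ 7 mm ⇒ Resistant
Meropenem 14 mm: ≤ 18 mm — resistant
Ertapenem: 21 mm is ≥ 17 mm — susceptible
Intermediate: 0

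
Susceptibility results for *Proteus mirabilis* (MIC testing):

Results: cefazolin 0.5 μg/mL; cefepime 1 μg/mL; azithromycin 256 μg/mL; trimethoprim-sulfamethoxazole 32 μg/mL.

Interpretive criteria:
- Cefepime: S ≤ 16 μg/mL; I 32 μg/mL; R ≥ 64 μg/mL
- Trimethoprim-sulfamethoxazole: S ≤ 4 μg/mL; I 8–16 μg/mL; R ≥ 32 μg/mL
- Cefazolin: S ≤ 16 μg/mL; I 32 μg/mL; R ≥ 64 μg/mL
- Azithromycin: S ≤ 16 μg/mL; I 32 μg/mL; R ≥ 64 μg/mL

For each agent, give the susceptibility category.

S, S, R, R

Cefazolin 0.5 μg/mL: ≤ 16 μg/mL — S
Cefepime (1 μg/mL) ≤ 16 μg/mL ⇒ Susceptible
Azithromycin: 256 μg/mL is ≥ 64 μg/mL — resistant
Trimethoprim-sulfamethoxazole: 32 μg/mL is ≥ 32 μg/mL → resistant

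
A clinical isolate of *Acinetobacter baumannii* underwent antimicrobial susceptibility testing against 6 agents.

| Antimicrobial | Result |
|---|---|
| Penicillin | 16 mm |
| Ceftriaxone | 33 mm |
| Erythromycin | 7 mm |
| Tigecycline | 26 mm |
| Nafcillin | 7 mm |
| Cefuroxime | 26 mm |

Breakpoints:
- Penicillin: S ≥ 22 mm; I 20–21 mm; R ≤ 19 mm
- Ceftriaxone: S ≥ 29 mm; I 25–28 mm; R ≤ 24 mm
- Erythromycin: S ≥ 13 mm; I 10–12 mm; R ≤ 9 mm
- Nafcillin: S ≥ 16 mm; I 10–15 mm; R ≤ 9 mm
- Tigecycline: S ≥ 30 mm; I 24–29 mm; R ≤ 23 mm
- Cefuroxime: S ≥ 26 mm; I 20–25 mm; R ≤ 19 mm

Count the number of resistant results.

Penicillin 16 mm: ≤ 19 mm ⇒ resistant
Ceftriaxone (33 mm) ≥ 29 mm ⇒ Susceptible
Erythromycin (7 mm) ≤ 9 mm — resistant
Tigecycline: 26 mm is in 24–29 mm ⇒ Intermediate
Nafcillin 7 mm: ≤ 9 mm — resistant
Cefuroxime (26 mm) ≥ 26 mm ⇒ S
Resistant: 3

3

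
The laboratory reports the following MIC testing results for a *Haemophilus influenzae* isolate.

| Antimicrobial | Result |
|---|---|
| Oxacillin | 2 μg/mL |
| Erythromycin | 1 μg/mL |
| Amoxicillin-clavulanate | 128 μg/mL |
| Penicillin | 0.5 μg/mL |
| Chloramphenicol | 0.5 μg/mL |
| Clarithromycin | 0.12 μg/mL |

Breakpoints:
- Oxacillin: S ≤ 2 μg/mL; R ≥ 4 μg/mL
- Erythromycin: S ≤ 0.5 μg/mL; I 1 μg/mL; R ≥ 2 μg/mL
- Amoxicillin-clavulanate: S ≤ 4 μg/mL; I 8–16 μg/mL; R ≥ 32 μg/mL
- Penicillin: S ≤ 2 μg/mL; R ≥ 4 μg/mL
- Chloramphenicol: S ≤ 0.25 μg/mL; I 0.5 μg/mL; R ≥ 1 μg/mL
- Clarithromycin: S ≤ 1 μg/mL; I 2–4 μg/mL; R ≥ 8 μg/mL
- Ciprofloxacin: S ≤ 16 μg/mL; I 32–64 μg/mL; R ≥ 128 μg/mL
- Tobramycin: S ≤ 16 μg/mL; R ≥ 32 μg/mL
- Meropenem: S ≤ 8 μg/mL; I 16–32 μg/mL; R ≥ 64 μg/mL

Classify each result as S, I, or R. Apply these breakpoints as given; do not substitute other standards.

Oxacillin 2 μg/mL: ≤ 2 μg/mL ⇒ susceptible
Erythromycin (1 μg/mL) = 1 μg/mL → I
Amoxicillin-clavulanate 128 μg/mL: ≥ 32 μg/mL ⇒ resistant
Penicillin: 0.5 μg/mL is ≤ 2 μg/mL → S
Chloramphenicol: 0.5 μg/mL is = 0.5 μg/mL ⇒ Intermediate
Clarithromycin: 0.12 μg/mL is ≤ 1 μg/mL ⇒ Susceptible

S, I, R, S, I, S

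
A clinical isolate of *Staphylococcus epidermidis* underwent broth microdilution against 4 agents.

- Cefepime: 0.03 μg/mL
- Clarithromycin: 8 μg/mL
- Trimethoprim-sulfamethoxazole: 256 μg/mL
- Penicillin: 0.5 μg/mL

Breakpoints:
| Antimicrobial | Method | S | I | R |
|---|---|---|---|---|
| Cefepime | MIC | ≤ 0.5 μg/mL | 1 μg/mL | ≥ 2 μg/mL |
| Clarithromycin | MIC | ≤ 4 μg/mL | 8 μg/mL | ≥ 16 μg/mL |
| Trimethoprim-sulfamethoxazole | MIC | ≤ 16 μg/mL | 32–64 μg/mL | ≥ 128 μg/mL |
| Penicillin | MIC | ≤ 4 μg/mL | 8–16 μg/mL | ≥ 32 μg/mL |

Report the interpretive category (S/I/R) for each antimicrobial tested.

Cefepime (0.03 μg/mL) ≤ 0.5 μg/mL ⇒ Susceptible
Clarithromycin (8 μg/mL) = 8 μg/mL — Intermediate
Trimethoprim-sulfamethoxazole: 256 μg/mL is ≥ 128 μg/mL → R
Penicillin 0.5 μg/mL: ≤ 4 μg/mL — Susceptible

S, I, R, S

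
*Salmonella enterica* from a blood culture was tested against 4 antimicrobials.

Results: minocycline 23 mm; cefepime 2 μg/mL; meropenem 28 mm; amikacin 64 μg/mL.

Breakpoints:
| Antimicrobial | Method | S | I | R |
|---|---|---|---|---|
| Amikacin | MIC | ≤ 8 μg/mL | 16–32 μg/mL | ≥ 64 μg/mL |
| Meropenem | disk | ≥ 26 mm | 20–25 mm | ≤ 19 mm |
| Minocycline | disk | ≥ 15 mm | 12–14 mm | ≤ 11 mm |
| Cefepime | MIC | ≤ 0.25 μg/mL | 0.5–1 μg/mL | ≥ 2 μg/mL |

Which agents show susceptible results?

minocycline, meropenem

Minocycline (23 mm) ≥ 15 mm ⇒ Susceptible
Cefepime: 2 μg/mL is ≥ 2 μg/mL — Resistant
Meropenem 28 mm: ≥ 26 mm → susceptible
Amikacin (64 μg/mL) ≥ 64 μg/mL ⇒ R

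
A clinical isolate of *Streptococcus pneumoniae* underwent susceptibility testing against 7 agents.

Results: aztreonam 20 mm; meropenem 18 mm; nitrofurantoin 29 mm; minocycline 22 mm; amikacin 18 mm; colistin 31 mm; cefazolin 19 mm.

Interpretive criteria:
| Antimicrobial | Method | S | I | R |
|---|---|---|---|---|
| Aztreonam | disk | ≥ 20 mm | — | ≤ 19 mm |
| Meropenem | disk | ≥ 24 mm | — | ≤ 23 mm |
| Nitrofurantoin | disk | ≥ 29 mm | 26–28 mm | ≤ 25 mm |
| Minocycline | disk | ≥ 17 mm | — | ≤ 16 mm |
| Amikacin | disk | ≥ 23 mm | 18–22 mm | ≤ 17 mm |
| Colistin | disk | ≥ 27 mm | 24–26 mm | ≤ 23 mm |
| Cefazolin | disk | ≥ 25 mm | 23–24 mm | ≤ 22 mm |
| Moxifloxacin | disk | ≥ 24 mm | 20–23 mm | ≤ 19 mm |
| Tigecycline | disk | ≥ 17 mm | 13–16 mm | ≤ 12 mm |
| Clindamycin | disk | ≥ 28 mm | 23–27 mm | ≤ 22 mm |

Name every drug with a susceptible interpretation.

aztreonam, nitrofurantoin, minocycline, colistin

Aztreonam 20 mm: ≥ 20 mm → S
Meropenem 18 mm: ≤ 23 mm ⇒ resistant
Nitrofurantoin (29 mm) ≥ 29 mm — susceptible
Minocycline 22 mm: ≥ 17 mm → susceptible
Amikacin (18 mm) in 18–22 mm ⇒ intermediate
Colistin 31 mm: ≥ 27 mm ⇒ Susceptible
Cefazolin 19 mm: ≤ 22 mm → R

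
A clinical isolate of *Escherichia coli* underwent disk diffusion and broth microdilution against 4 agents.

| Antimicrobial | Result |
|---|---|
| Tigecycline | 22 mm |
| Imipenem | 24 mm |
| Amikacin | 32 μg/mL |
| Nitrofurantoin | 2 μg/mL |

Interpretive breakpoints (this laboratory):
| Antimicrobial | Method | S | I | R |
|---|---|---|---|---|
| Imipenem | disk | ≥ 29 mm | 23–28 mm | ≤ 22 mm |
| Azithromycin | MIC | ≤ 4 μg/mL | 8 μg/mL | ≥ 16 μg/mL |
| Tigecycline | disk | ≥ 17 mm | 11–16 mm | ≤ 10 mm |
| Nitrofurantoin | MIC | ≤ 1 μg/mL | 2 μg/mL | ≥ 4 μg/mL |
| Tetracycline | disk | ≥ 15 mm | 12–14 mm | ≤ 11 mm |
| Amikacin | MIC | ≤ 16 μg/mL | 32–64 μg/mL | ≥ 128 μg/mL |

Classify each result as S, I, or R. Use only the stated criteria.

S, I, I, I

Tigecycline 22 mm: ≥ 17 mm ⇒ S
Imipenem: 24 mm is in 23–28 mm ⇒ Intermediate
Amikacin 32 μg/mL: in 32–64 μg/mL ⇒ I
Nitrofurantoin: 2 μg/mL is = 2 μg/mL ⇒ I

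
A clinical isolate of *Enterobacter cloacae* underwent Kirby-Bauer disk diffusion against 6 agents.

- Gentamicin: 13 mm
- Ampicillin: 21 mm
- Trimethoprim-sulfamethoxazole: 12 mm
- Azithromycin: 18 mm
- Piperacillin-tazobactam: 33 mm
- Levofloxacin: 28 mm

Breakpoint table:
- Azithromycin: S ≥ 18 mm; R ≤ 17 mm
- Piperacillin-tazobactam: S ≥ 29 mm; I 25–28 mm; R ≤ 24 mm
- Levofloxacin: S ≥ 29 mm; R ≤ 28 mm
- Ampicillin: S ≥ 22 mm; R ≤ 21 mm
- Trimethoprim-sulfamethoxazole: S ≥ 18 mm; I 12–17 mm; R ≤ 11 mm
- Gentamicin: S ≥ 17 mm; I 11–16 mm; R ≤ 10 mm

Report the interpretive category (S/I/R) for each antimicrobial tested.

Gentamicin (13 mm) in 11–16 mm — intermediate
Ampicillin: 21 mm is ≤ 21 mm — resistant
Trimethoprim-sulfamethoxazole: 12 mm is in 12–17 mm — I
Azithromycin (18 mm) ≥ 18 mm → susceptible
Piperacillin-tazobactam 33 mm: ≥ 29 mm → susceptible
Levofloxacin 28 mm: ≤ 28 mm ⇒ R

I, R, I, S, S, R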